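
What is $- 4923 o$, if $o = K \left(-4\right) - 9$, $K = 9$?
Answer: $221535$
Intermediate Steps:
$o = -45$ ($o = 9 \left(-4\right) - 9 = -36 - 9 = -45$)
$- 4923 o = \left(-4923\right) \left(-45\right) = 221535$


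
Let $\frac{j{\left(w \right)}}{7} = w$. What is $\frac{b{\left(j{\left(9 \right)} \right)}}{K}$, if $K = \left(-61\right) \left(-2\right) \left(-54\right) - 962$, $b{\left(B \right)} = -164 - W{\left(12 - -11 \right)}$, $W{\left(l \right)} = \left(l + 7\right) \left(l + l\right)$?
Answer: $\frac{772}{3775} \approx 0.2045$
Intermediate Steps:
$j{\left(w \right)} = 7 w$
$W{\left(l \right)} = 2 l \left(7 + l\right)$ ($W{\left(l \right)} = \left(7 + l\right) 2 l = 2 l \left(7 + l\right)$)
$b{\left(B \right)} = -1544$ ($b{\left(B \right)} = -164 - 2 \left(12 - -11\right) \left(7 + \left(12 - -11\right)\right) = -164 - 2 \left(12 + 11\right) \left(7 + \left(12 + 11\right)\right) = -164 - 2 \cdot 23 \left(7 + 23\right) = -164 - 2 \cdot 23 \cdot 30 = -164 - 1380 = -1544$)
$K = -7550$ ($K = 122 \left(-54\right) - 962 = -6588 - 962 = -7550$)
$\frac{b{\left(j{\left(9 \right)} \right)}}{K} = - \frac{1544}{-7550} = \left(-1544\right) \left(- \frac{1}{7550}\right) = \frac{772}{3775}$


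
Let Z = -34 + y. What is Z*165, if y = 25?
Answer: -1485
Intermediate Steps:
Z = -9 (Z = -34 + 25 = -9)
Z*165 = -9*165 = -1485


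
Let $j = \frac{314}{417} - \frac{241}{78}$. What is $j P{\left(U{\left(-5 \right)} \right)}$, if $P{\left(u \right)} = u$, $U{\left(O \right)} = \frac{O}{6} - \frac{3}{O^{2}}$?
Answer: $\frac{6193}{2780} \approx 2.2277$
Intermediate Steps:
$U{\left(O \right)} = - \frac{3}{O^{2}} + \frac{O}{6}$ ($U{\left(O \right)} = O \frac{1}{6} - \frac{3}{O^{2}} = \frac{O}{6} - \frac{3}{O^{2}} = - \frac{3}{O^{2}} + \frac{O}{6}$)
$j = - \frac{8445}{3614}$ ($j = 314 \cdot \frac{1}{417} - \frac{241}{78} = \frac{314}{417} - \frac{241}{78} = - \frac{8445}{3614} \approx -2.3367$)
$j P{\left(U{\left(-5 \right)} \right)} = - \frac{8445 \left(- \frac{3}{25} + \frac{1}{6} \left(-5\right)\right)}{3614} = - \frac{8445 \left(\left(-3\right) \frac{1}{25} - \frac{5}{6}\right)}{3614} = - \frac{8445 \left(- \frac{3}{25} - \frac{5}{6}\right)}{3614} = \left(- \frac{8445}{3614}\right) \left(- \frac{143}{150}\right) = \frac{6193}{2780}$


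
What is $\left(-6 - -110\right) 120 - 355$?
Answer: $12125$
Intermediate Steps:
$\left(-6 - -110\right) 120 - 355 = \left(-6 + 110\right) 120 - 355 = 104 \cdot 120 - 355 = 12480 - 355 = 12125$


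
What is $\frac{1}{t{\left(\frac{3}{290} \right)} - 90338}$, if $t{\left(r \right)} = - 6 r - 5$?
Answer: $- \frac{145}{13099744} \approx -1.1069 \cdot 10^{-5}$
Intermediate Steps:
$t{\left(r \right)} = -5 - 6 r$
$\frac{1}{t{\left(\frac{3}{290} \right)} - 90338} = \frac{1}{\left(-5 - 6 \cdot \frac{3}{290}\right) - 90338} = \frac{1}{\left(-5 - 6 \cdot 3 \cdot \frac{1}{290}\right) - 90338} = \frac{1}{\left(-5 - \frac{9}{145}\right) - 90338} = \frac{1}{- \frac{734}{145} - 90338} = \frac{1}{- \frac{13099744}{145}} = - \frac{145}{13099744}$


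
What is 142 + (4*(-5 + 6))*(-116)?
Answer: -322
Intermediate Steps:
142 + (4*(-5 + 6))*(-116) = 142 + (4*1)*(-116) = 142 + 4*(-116) = 142 - 464 = -322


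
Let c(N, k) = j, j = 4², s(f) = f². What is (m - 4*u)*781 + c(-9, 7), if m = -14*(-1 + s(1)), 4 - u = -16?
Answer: -62464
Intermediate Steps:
u = 20 (u = 4 - 1*(-16) = 4 + 16 = 20)
m = 0 (m = -14*(-1 + 1²) = -14*(-1 + 1) = -14*0 = 0)
j = 16
c(N, k) = 16
(m - 4*u)*781 + c(-9, 7) = (0 - 4*20)*781 + 16 = (0 - 1*80)*781 + 16 = (0 - 80)*781 + 16 = -80*781 + 16 = -62480 + 16 = -62464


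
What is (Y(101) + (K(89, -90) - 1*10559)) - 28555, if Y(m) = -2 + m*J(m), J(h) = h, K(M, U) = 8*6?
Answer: -28867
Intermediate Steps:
K(M, U) = 48
Y(m) = -2 + m² (Y(m) = -2 + m*m = -2 + m²)
(Y(101) + (K(89, -90) - 1*10559)) - 28555 = ((-2 + 101²) + (48 - 1*10559)) - 28555 = ((-2 + 10201) + (48 - 10559)) - 28555 = (10199 - 10511) - 28555 = -312 - 28555 = -28867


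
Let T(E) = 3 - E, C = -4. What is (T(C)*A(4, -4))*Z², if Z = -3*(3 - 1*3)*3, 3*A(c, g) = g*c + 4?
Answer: 0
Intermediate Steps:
A(c, g) = 4/3 + c*g/3 (A(c, g) = (g*c + 4)/3 = (c*g + 4)/3 = (4 + c*g)/3 = 4/3 + c*g/3)
Z = 0 (Z = -3*(3 - 3)*3 = -3*0*3 = 0*3 = 0)
(T(C)*A(4, -4))*Z² = ((3 - 1*(-4))*(4/3 + (⅓)*4*(-4)))*0² = ((3 + 4)*(4/3 - 16/3))*0 = (7*(-4))*0 = -28*0 = 0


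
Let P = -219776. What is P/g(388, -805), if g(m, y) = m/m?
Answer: -219776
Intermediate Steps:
g(m, y) = 1
P/g(388, -805) = -219776/1 = -219776*1 = -219776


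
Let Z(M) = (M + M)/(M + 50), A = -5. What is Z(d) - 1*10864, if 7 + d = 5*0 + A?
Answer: -206428/19 ≈ -10865.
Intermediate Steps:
d = -12 (d = -7 + (5*0 - 5) = -7 + (0 - 5) = -7 - 5 = -12)
Z(M) = 2*M/(50 + M) (Z(M) = (2*M)/(50 + M) = 2*M/(50 + M))
Z(d) - 1*10864 = 2*(-12)/(50 - 12) - 1*10864 = 2*(-12)/38 - 10864 = 2*(-12)*(1/38) - 10864 = -12/19 - 10864 = -206428/19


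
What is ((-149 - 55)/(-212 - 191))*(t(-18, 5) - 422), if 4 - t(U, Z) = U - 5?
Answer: -80580/403 ≈ -199.95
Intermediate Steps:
t(U, Z) = 9 - U (t(U, Z) = 4 - (U - 5) = 4 - (-5 + U) = 4 + (5 - U) = 9 - U)
((-149 - 55)/(-212 - 191))*(t(-18, 5) - 422) = ((-149 - 55)/(-212 - 191))*((9 - 1*(-18)) - 422) = (-204/(-403))*((9 + 18) - 422) = (-204*(-1/403))*(27 - 422) = (204/403)*(-395) = -80580/403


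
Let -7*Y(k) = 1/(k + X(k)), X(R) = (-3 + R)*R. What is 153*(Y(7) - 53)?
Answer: -1986858/245 ≈ -8109.6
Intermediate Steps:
X(R) = R*(-3 + R)
Y(k) = -1/(7*(k + k*(-3 + k)))
153*(Y(7) - 53) = 153*(-1/7/(7*(-2 + 7)) - 53) = 153*(-1/7*1/7/5 - 53) = 153*(-1/7*1/7*1/5 - 53) = 153*(-1/245 - 53) = 153*(-12986/245) = -1986858/245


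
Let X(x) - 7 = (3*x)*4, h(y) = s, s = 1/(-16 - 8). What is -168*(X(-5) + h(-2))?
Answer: 8911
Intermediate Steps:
s = -1/24 (s = 1/(-24) = -1/24 ≈ -0.041667)
h(y) = -1/24
X(x) = 7 + 12*x (X(x) = 7 + (3*x)*4 = 7 + 12*x)
-168*(X(-5) + h(-2)) = -168*((7 + 12*(-5)) - 1/24) = -168*((7 - 60) - 1/24) = -168*(-53 - 1/24) = -168*(-1273/24) = 8911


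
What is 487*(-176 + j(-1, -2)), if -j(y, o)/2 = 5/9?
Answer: -776278/9 ≈ -86253.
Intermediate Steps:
j(y, o) = -10/9
487*(-176 + j(-1, -2)) = 487*(-176 - 10/9) = 487*(-1594/9) = -776278/9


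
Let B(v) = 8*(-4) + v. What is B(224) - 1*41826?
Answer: -41634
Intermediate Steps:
B(v) = -32 + v
B(224) - 1*41826 = (-32 + 224) - 1*41826 = 192 - 41826 = -41634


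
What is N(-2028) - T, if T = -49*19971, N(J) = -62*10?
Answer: 977959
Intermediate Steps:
N(J) = -620
T = -978579
N(-2028) - T = -620 - 1*(-978579) = -620 + 978579 = 977959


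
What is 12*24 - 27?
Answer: 261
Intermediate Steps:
12*24 - 27 = 288 - 27 = 261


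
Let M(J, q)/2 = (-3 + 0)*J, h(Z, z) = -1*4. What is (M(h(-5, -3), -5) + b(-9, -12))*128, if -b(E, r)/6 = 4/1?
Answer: 0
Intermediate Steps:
b(E, r) = -24 (b(E, r) = -24/1 = -24)
h(Z, z) = -4
M(J, q) = -6*J (M(J, q) = 2*((-3 + 0)*J) = 2*(-3*J) = -6*J)
(M(h(-5, -3), -5) + b(-9, -12))*128 = (-6*(-4) - 24)*128 = (24 - 24)*128 = 0*128 = 0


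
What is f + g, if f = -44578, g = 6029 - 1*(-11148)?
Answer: -27401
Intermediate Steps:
g = 17177 (g = 6029 + 11148 = 17177)
f + g = -44578 + 17177 = -27401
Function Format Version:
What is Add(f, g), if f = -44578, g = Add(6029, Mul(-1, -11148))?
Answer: -27401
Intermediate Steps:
g = 17177 (g = Add(6029, 11148) = 17177)
Add(f, g) = Add(-44578, 17177) = -27401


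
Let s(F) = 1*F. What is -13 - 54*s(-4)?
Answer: 203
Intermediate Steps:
s(F) = F
-13 - 54*s(-4) = -13 - 54*(-4) = -13 + 216 = 203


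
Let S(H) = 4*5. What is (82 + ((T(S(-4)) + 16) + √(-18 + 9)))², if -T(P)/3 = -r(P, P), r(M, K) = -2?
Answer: 8455 + 552*I ≈ 8455.0 + 552.0*I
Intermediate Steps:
S(H) = 20
T(P) = -6 (T(P) = -(-3)*(-2) = -3*2 = -6)
(82 + ((T(S(-4)) + 16) + √(-18 + 9)))² = (82 + ((-6 + 16) + √(-18 + 9)))² = (82 + (10 + √(-9)))² = (82 + (10 + 3*I))² = (92 + 3*I)²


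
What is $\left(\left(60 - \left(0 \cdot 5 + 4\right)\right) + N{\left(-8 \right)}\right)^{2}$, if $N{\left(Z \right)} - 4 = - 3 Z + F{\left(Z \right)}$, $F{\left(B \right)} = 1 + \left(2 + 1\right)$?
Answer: $7744$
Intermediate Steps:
$F{\left(B \right)} = 4$ ($F{\left(B \right)} = 1 + 3 = 4$)
$N{\left(Z \right)} = 8 - 3 Z$ ($N{\left(Z \right)} = 4 - \left(-4 + 3 Z\right) = 8 - 3 Z$)
$\left(\left(60 - \left(0 \cdot 5 + 4\right)\right) + N{\left(-8 \right)}\right)^{2} = \left(\left(60 - \left(0 \cdot 5 + 4\right)\right) + \left(8 - -24\right)\right)^{2} = \left(\left(60 - \left(0 + 4\right)\right) + \left(8 + 24\right)\right)^{2} = \left(\left(60 - 4\right) + 32\right)^{2} = \left(56 + 32\right)^{2} = 88^{2} = 7744$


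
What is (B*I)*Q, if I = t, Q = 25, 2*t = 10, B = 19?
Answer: 2375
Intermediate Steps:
t = 5 (t = (½)*10 = 5)
I = 5
(B*I)*Q = (19*5)*25 = 95*25 = 2375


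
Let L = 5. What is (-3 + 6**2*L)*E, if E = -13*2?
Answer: -4602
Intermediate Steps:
E = -26
(-3 + 6**2*L)*E = (-3 + 6**2*5)*(-26) = (-3 + 36*5)*(-26) = (-3 + 180)*(-26) = 177*(-26) = -4602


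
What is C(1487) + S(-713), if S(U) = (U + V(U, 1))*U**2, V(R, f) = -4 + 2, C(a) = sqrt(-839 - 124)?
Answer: -363483835 + 3*I*sqrt(107) ≈ -3.6348e+8 + 31.032*I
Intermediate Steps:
C(a) = 3*I*sqrt(107) (C(a) = sqrt(-963) = 3*I*sqrt(107))
V(R, f) = -2
S(U) = U**2*(-2 + U) (S(U) = (U - 2)*U**2 = (-2 + U)*U**2 = U**2*(-2 + U))
C(1487) + S(-713) = 3*I*sqrt(107) + (-713)**2*(-2 - 713) = 3*I*sqrt(107) + 508369*(-715) = 3*I*sqrt(107) - 363483835 = -363483835 + 3*I*sqrt(107)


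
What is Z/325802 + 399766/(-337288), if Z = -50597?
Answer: -36827580817/27472276244 ≈ -1.3405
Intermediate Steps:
Z/325802 + 399766/(-337288) = -50597/325802 + 399766/(-337288) = -50597*1/325802 + 399766*(-1/337288) = -50597/325802 - 199883/168644 = -36827580817/27472276244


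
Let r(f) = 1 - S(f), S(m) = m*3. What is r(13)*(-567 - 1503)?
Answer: 78660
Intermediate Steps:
S(m) = 3*m
r(f) = 1 - 3*f
r(13)*(-567 - 1503) = (1 - 3*13)*(-567 - 1503) = (1 - 39)*(-2070) = -38*(-2070) = 78660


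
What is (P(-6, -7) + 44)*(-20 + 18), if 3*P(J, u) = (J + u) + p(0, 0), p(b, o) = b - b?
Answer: -238/3 ≈ -79.333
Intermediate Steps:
p(b, o) = 0
P(J, u) = J/3 + u/3 (P(J, u) = ((J + u) + 0)/3 = (J + u)/3 = J/3 + u/3)
(P(-6, -7) + 44)*(-20 + 18) = (((⅓)*(-6) + (⅓)*(-7)) + 44)*(-20 + 18) = ((-2 - 7/3) + 44)*(-2) = (-13/3 + 44)*(-2) = (119/3)*(-2) = -238/3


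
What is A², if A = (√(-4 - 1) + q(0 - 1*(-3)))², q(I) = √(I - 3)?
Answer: 25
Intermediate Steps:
q(I) = √(-3 + I)
A = -5 (A = (√(-4 - 1) + √(-3 + (0 - 1*(-3))))² = (√(-5) + √(-3 + (0 + 3)))² = (I*√5 + √(-3 + 3))² = (I*√5 + √0)² = (I*√5 + 0)² = (I*√5)² = -5)
A² = (-5)² = 25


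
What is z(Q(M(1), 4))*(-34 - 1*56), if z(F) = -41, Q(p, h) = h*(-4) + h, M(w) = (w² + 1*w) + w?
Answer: 3690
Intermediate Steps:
M(w) = w² + 2*w (M(w) = (w² + w) + w = (w + w²) + w = w² + 2*w)
Q(p, h) = -3*h (Q(p, h) = -4*h + h = -3*h)
z(Q(M(1), 4))*(-34 - 1*56) = -41*(-34 - 1*56) = -41*(-34 - 56) = -41*(-90) = 3690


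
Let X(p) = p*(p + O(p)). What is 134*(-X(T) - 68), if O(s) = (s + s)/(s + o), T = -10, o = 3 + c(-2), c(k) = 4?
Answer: -40736/3 ≈ -13579.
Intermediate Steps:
o = 7 (o = 3 + 4 = 7)
O(s) = 2*s/(7 + s) (O(s) = (s + s)/(s + 7) = (2*s)/(7 + s) = 2*s/(7 + s))
X(p) = p*(p + 2*p/(7 + p))
134*(-X(T) - 68) = 134*(-(-10)²*(9 - 10)/(7 - 10) - 68) = 134*(-100*(-1)/(-3) - 68) = 134*(-100*(-1)*(-1)/3 - 68) = 134*(-1*100/3 - 68) = 134*(-100/3 - 68) = 134*(-304/3) = -40736/3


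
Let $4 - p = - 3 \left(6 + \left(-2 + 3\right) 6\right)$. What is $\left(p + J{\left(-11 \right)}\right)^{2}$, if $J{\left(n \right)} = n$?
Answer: $841$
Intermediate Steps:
$p = 40$ ($p = 4 - - 3 \left(6 + \left(-2 + 3\right) 6\right) = 4 - - 3 \left(6 + 1 \cdot 6\right) = 4 - - 3 \left(6 + 6\right) = 4 - \left(-3\right) 12 = 4 - -36 = 4 + 36 = 40$)
$\left(p + J{\left(-11 \right)}\right)^{2} = \left(40 - 11\right)^{2} = 29^{2} = 841$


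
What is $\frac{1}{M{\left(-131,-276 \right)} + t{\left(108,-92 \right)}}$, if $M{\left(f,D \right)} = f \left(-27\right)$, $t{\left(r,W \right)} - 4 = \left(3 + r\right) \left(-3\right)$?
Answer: $\frac{1}{3208} \approx 0.00031172$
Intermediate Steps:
$t{\left(r,W \right)} = -5 - 3 r$ ($t{\left(r,W \right)} = 4 + \left(3 + r\right) \left(-3\right) = 4 - \left(9 + 3 r\right) = -5 - 3 r$)
$M{\left(f,D \right)} = - 27 f$
$\frac{1}{M{\left(-131,-276 \right)} + t{\left(108,-92 \right)}} = \frac{1}{\left(-27\right) \left(-131\right) - 329} = \frac{1}{3537 - 329} = \frac{1}{3208}$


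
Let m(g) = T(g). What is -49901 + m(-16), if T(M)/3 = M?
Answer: -49949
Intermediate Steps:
T(M) = 3*M
m(g) = 3*g
-49901 + m(-16) = -49901 + 3*(-16) = -49901 - 48 = -49949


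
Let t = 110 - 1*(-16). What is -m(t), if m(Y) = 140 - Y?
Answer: -14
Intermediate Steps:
t = 126 (t = 110 + 16 = 126)
-m(t) = -(140 - 1*126) = -(140 - 126) = -1*14 = -14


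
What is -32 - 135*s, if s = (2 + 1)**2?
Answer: -1247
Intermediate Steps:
s = 9 (s = 3**2 = 9)
-32 - 135*s = -32 - 135*9 = -32 - 1215 = -1247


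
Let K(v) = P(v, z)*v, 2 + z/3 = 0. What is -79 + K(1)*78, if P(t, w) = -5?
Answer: -469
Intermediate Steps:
z = -6 (z = -6 + 3*0 = -6 + 0 = -6)
K(v) = -5*v
-79 + K(1)*78 = -79 - 5*1*78 = -79 - 5*78 = -79 - 390 = -469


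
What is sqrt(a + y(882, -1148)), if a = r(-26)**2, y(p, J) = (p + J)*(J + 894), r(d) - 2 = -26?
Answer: 2*sqrt(17035) ≈ 261.04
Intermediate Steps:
r(d) = -24 (r(d) = 2 - 26 = -24)
y(p, J) = (894 + J)*(J + p) (y(p, J) = (J + p)*(894 + J) = (894 + J)*(J + p))
a = 576 (a = (-24)**2 = 576)
sqrt(a + y(882, -1148)) = sqrt(576 + ((-1148)**2 + 894*(-1148) + 894*882 - 1148*882)) = sqrt(576 + (1317904 - 1026312 + 788508 - 1012536)) = sqrt(576 + 67564) = sqrt(68140) = 2*sqrt(17035)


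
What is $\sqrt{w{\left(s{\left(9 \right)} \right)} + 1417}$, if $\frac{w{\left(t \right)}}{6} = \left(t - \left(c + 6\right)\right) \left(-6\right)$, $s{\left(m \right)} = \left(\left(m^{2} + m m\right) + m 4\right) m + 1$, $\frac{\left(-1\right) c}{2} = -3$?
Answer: $i \sqrt{62339} \approx 249.68 i$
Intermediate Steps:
$c = 6$ ($c = \left(-2\right) \left(-3\right) = 6$)
$s{\left(m \right)} = 1 + m \left(2 m^{2} + 4 m\right)$ ($s{\left(m \right)} = \left(\left(m^{2} + m^{2}\right) + 4 m\right) m + 1 = \left(2 m^{2} + 4 m\right) m + 1 = m \left(2 m^{2} + 4 m\right) + 1 = 1 + m \left(2 m^{2} + 4 m\right)$)
$w{\left(t \right)} = 432 - 36 t$ ($w{\left(t \right)} = 6 \left(t - \left(6 + 6\right)\right) \left(-6\right) = 6 \left(t - 12\right) \left(-6\right) = 6 \left(-12 + t\right) \left(-6\right) = 6 \left(72 - 6 t\right) = 432 - 36 t$)
$\sqrt{w{\left(s{\left(9 \right)} \right)} + 1417} = \sqrt{\left(432 - 36 \left(1 + 2 \cdot 9^{3} + 4 \cdot 9^{2}\right)\right) + 1417} = \sqrt{\left(432 - 36 \left(1 + 2 \cdot 729 + 4 \cdot 81\right)\right) + 1417} = \sqrt{\left(432 - 36 \left(1 + 1458 + 324\right)\right) + 1417} = \sqrt{\left(432 - 64188\right) + 1417} = \sqrt{-63756 + 1417} = \sqrt{-62339} = i \sqrt{62339}$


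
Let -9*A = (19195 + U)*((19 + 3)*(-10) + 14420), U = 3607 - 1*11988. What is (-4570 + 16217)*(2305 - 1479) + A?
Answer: -66975002/9 ≈ -7.4417e+6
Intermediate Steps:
U = -8381 (U = 3607 - 11988 = -8381)
A = -153558800/9 (A = -(19195 - 8381)*((19 + 3)*(-10) + 14420)/9 = -10814*(22*(-10) + 14420)/9 = -10814*(-220 + 14420)/9 = -10814*14200/9 = -⅑*153558800 = -153558800/9 ≈ -1.7062e+7)
(-4570 + 16217)*(2305 - 1479) + A = (-4570 + 16217)*(2305 - 1479) - 153558800/9 = 11647*826 - 153558800/9 = 9620422 - 153558800/9 = -66975002/9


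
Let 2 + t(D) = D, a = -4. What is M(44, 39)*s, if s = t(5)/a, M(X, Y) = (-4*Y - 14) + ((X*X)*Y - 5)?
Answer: -225987/4 ≈ -56497.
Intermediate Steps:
t(D) = -2 + D
M(X, Y) = -19 - 4*Y + Y*X² (M(X, Y) = (-14 - 4*Y) + (X²*Y - 5) = (-14 - 4*Y) + (Y*X² - 5) = (-14 - 4*Y) + (-5 + Y*X²) = -19 - 4*Y + Y*X²)
s = -¾ (s = (-2 + 5)/(-4) = 3*(-¼) = -¾ ≈ -0.75000)
M(44, 39)*s = (-19 - 4*39 + 39*44²)*(-¾) = (-19 - 156 + 39*1936)*(-¾) = (-19 - 156 + 75504)*(-¾) = 75329*(-¾) = -225987/4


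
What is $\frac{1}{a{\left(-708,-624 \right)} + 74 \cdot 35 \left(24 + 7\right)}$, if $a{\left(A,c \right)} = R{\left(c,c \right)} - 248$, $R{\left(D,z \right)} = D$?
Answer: $\frac{1}{79418} \approx 1.2592 \cdot 10^{-5}$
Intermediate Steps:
$a{\left(A,c \right)} = -248 + c$ ($a{\left(A,c \right)} = c - 248 = -248 + c$)
$\frac{1}{a{\left(-708,-624 \right)} + 74 \cdot 35 \left(24 + 7\right)} = \frac{1}{\left(-248 - 624\right) + 74 \cdot 35 \left(24 + 7\right)} = \frac{1}{-872 + 2590 \cdot 31} = \frac{1}{-872 + 80290} = \frac{1}{79418}$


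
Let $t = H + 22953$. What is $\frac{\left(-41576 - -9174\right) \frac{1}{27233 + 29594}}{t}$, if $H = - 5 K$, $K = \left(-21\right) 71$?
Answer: $- \frac{16201}{863997708} \approx -1.8751 \cdot 10^{-5}$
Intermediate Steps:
$K = -1491$
$H = 7455$ ($H = \left(-5\right) \left(-1491\right) = 7455$)
$t = 30408$ ($t = 7455 + 22953 = 30408$)
$\frac{\left(-41576 - -9174\right) \frac{1}{27233 + 29594}}{t} = \frac{\left(-41576 - -9174\right) \frac{1}{27233 + 29594}}{30408} = \frac{-41576 + \left(-12900 + 22074\right)}{56827} \cdot \frac{1}{30408} = \left(-41576 + 9174\right) \frac{1}{56827} \cdot \frac{1}{30408} = \left(-32402\right) \frac{1}{56827} \cdot \frac{1}{30408} = \left(- \frac{32402}{56827}\right) \frac{1}{30408} = - \frac{16201}{863997708}$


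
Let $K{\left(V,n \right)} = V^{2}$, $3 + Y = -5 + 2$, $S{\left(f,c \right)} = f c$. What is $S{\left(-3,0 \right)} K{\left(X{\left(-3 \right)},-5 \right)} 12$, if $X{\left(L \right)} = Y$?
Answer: $0$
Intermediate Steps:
$S{\left(f,c \right)} = c f$
$Y = -6$ ($Y = -3 + \left(-5 + 2\right) = -3 - 3 = -6$)
$X{\left(L \right)} = -6$
$S{\left(-3,0 \right)} K{\left(X{\left(-3 \right)},-5 \right)} 12 = 0 \left(-3\right) \left(-6\right)^{2} \cdot 12 = 0 \cdot 36 \cdot 12 = 0 \cdot 12 = 0$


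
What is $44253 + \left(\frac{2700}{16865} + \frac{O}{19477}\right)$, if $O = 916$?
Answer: $\frac{2907255199261}{65695921} \approx 44253.0$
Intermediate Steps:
$44253 + \left(\frac{2700}{16865} + \frac{O}{19477}\right) = 44253 + \left(\frac{2700}{16865} + \frac{916}{19477}\right) = 44253 + \left(2700 \cdot \frac{1}{16865} + 916 \cdot \frac{1}{19477}\right) = 44253 + \left(\frac{540}{3373} + \frac{916}{19477}\right) = 44253 + \frac{13607248}{65695921} = \frac{2907255199261}{65695921}$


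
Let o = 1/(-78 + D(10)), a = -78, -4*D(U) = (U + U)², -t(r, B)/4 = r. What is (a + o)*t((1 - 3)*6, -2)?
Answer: -333240/89 ≈ -3744.3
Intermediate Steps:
t(r, B) = -4*r
D(U) = -U² (D(U) = -(U + U)²/4 = -4*U²/4 = -U²)
o = -1/178 (o = 1/(-78 - 1*10²) = 1/(-78 - 1*100) = 1/(-78 - 100) = 1/(-178) = -1/178 ≈ -0.0056180)
(a + o)*t((1 - 3)*6, -2) = (-78 - 1/178)*(-4*(1 - 3)*6) = -(-27770)*(-2*6)/89 = -(-27770)*(-12)/89 = -13885/178*48 = -333240/89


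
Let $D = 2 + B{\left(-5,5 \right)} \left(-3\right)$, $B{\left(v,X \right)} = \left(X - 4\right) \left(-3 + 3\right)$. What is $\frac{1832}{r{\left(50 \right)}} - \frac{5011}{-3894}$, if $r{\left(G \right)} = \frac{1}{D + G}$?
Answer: $\frac{370963027}{3894} \approx 95265.0$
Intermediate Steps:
$B{\left(v,X \right)} = 0$ ($B{\left(v,X \right)} = \left(-4 + X\right) 0 = 0$)
$D = 2$ ($D = 2 + 0 \left(-3\right) = 2 + 0 = 2$)
$r{\left(G \right)} = \frac{1}{2 + G}$
$\frac{1832}{r{\left(50 \right)}} - \frac{5011}{-3894} = \frac{1832}{\frac{1}{2 + 50}} - \frac{5011}{-3894} = \frac{1832}{\frac{1}{52}} - - \frac{5011}{3894} = 1832 \frac{1}{\frac{1}{52}} + \frac{5011}{3894} = 1832 \cdot 52 + \frac{5011}{3894} = 95264 + \frac{5011}{3894} = \frac{370963027}{3894}$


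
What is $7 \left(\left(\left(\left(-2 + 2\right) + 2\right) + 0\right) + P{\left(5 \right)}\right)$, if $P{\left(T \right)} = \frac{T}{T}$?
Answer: $21$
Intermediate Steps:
$P{\left(T \right)} = 1$
$7 \left(\left(\left(\left(-2 + 2\right) + 2\right) + 0\right) + P{\left(5 \right)}\right) = 7 \left(\left(\left(\left(-2 + 2\right) + 2\right) + 0\right) + 1\right) = 7 \left(\left(\left(0 + 2\right) + 0\right) + 1\right) = 7 \left(\left(2 + 0\right) + 1\right) = 7 \left(2 + 1\right) = 7 \cdot 3 = 21$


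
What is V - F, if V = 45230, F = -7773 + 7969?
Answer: 45034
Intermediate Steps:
F = 196
V - F = 45230 - 1*196 = 45230 - 196 = 45034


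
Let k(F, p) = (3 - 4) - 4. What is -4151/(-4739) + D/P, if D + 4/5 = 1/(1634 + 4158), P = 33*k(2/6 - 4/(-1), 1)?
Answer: 949757517/1078325600 ≈ 0.88077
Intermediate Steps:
k(F, p) = -5 (k(F, p) = -1 - 4 = -5)
P = -165 (P = 33*(-5) = -165)
D = -23163/28960 (D = -⅘ + 1/(1634 + 4158) = -⅘ + 1/5792 = -23163/28960 ≈ -0.79983)
-4151/(-4739) + D/P = -4151/(-4739) - 23163/28960/(-165) = -4151*(-1/4739) - 23163/28960*(-1/165) = 593/677 + 7721/1592800 = 949757517/1078325600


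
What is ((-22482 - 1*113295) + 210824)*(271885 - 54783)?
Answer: 16292853794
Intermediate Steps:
((-22482 - 1*113295) + 210824)*(271885 - 54783) = ((-22482 - 113295) + 210824)*217102 = (-135777 + 210824)*217102 = 75047*217102 = 16292853794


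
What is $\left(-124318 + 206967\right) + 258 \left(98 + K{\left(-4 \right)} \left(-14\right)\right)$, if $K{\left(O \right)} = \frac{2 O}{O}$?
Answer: $100709$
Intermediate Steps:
$K{\left(O \right)} = 2$
$\left(-124318 + 206967\right) + 258 \left(98 + K{\left(-4 \right)} \left(-14\right)\right) = \left(-124318 + 206967\right) + 258 \left(98 + 2 \left(-14\right)\right) = 82649 + 258 \left(98 - 28\right) = 82649 + 258 \cdot 70 = 82649 + 18060 = 100709$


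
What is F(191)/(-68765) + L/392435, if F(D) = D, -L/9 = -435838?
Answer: 53931729109/5397158555 ≈ 9.9926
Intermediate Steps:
L = 3922542 (L = -9*(-435838) = 3922542)
F(191)/(-68765) + L/392435 = 191/(-68765) + 3922542/392435 = 191*(-1/68765) + 3922542*(1/392435) = -191/68765 + 3922542/392435 = 53931729109/5397158555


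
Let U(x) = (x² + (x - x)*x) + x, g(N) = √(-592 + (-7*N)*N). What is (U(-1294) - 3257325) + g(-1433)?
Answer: -1584183 + I*√14375015 ≈ -1.5842e+6 + 3791.4*I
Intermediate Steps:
g(N) = √(-592 - 7*N²)
U(x) = x + x² (U(x) = (x² + 0*x) + x = (x² + 0) + x = x² + x = x + x²)
(U(-1294) - 3257325) + g(-1433) = (-1294*(1 - 1294) - 3257325) + √(-592 - 7*(-1433)²) = (-1294*(-1293) - 3257325) + √(-592 - 7*2053489) = (1673142 - 3257325) + √(-592 - 14374423) = -1584183 + √(-14375015) = -1584183 + I*√14375015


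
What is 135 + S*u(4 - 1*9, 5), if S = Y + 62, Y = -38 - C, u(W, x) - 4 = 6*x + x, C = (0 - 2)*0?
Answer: 1071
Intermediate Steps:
C = 0 (C = -2*0 = 0)
u(W, x) = 4 + 7*x (u(W, x) = 4 + (6*x + x) = 4 + 7*x)
Y = -38 (Y = -38 - 1*0 = -38 + 0 = -38)
S = 24 (S = -38 + 62 = 24)
135 + S*u(4 - 1*9, 5) = 135 + 24*(4 + 7*5) = 135 + 24*(4 + 35) = 135 + 24*39 = 135 + 936 = 1071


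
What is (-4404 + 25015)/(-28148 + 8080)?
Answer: -20611/20068 ≈ -1.0271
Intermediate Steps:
(-4404 + 25015)/(-28148 + 8080) = 20611/(-20068) = 20611*(-1/20068) = -20611/20068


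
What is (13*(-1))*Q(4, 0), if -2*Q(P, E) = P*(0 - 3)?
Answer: -78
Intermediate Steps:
Q(P, E) = 3*P/2 (Q(P, E) = -P*(0 - 3)/2 = -P*(-3)/2 = -(-3)*P/2 = 3*P/2)
(13*(-1))*Q(4, 0) = (13*(-1))*((3/2)*4) = -13*6 = -78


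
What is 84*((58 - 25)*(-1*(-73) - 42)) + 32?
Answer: 85964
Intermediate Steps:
84*((58 - 25)*(-1*(-73) - 42)) + 32 = 84*(33*(73 - 42)) + 32 = 84*(33*31) + 32 = 84*1023 + 32 = 85932 + 32 = 85964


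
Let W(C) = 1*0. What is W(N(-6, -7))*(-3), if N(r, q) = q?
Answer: 0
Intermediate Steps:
W(C) = 0
W(N(-6, -7))*(-3) = 0*(-3) = 0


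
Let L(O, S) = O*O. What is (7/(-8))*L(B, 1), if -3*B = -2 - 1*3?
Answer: -175/72 ≈ -2.4306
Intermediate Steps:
B = 5/3 (B = -(-2 - 1*3)/3 = -(-2 - 3)/3 = -⅓*(-5) = 5/3 ≈ 1.6667)
L(O, S) = O²
(7/(-8))*L(B, 1) = (7/(-8))*(5/3)² = (7*(-⅛))*(25/9) = -7/8*25/9 = -175/72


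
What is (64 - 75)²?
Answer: 121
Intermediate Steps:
(64 - 75)² = (-11)² = 121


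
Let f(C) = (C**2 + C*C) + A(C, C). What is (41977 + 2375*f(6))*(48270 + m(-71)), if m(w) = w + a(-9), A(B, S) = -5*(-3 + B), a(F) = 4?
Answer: 8548898456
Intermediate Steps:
A(B, S) = 15 - 5*B
m(w) = 4 + w (m(w) = w + 4 = 4 + w)
f(C) = 15 - 5*C + 2*C**2 (f(C) = (C**2 + C*C) + (15 - 5*C) = (C**2 + C**2) + (15 - 5*C) = 2*C**2 + (15 - 5*C) = 15 - 5*C + 2*C**2)
(41977 + 2375*f(6))*(48270 + m(-71)) = (41977 + 2375*(15 - 5*6 + 2*6**2))*(48270 + (4 - 71)) = (41977 + 2375*(15 - 30 + 2*36))*(48270 - 67) = (41977 + 2375*(15 - 30 + 72))*48203 = (41977 + 2375*57)*48203 = (41977 + 135375)*48203 = 177352*48203 = 8548898456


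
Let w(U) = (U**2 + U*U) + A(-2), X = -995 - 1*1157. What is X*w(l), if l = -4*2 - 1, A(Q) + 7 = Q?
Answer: -329256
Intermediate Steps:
A(Q) = -7 + Q
X = -2152 (X = -995 - 1157 = -2152)
l = -9 (l = -8 - 1 = -9)
w(U) = -9 + 2*U**2 (w(U) = (U**2 + U*U) + (-7 - 2) = (U**2 + U**2) - 9 = 2*U**2 - 9 = -9 + 2*U**2)
X*w(l) = -2152*(-9 + 2*(-9)**2) = -2152*(-9 + 2*81) = -2152*(-9 + 162) = -2152*153 = -329256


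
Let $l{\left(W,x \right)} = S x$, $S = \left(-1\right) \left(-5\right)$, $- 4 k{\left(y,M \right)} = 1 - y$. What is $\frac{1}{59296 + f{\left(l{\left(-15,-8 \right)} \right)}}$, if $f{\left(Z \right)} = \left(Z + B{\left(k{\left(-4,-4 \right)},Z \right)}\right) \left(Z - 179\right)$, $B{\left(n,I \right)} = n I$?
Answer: $\frac{1}{57106} \approx 1.7511 \cdot 10^{-5}$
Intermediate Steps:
$k{\left(y,M \right)} = - \frac{1}{4} + \frac{y}{4}$ ($k{\left(y,M \right)} = - \frac{1 - y}{4} = - \frac{1}{4} + \frac{y}{4}$)
$B{\left(n,I \right)} = I n$
$S = 5$
$l{\left(W,x \right)} = 5 x$
$f{\left(Z \right)} = - \frac{Z \left(-179 + Z\right)}{4}$ ($f{\left(Z \right)} = \left(Z + Z \left(- \frac{1}{4} + \frac{1}{4} \left(-4\right)\right)\right) \left(Z - 179\right) = \left(Z + Z \left(- \frac{1}{4} - 1\right)\right) \left(-179 + Z\right) = \left(Z + Z \left(- \frac{5}{4}\right)\right) \left(-179 + Z\right) = \left(Z - \frac{5 Z}{4}\right) \left(-179 + Z\right) = - \frac{Z}{4} \left(-179 + Z\right) = - \frac{Z \left(-179 + Z\right)}{4}$)
$\frac{1}{59296 + f{\left(l{\left(-15,-8 \right)} \right)}} = \frac{1}{59296 + \frac{5 \left(-8\right) \left(179 - 5 \left(-8\right)\right)}{4}} = \frac{1}{59296 + \frac{1}{4} \left(-40\right) \left(179 - -40\right)} = \frac{1}{59296 + \frac{1}{4} \left(-40\right) \left(179 + 40\right)} = \frac{1}{59296 + \frac{1}{4} \left(-40\right) 219} = \frac{1}{59296 - 2190} = \frac{1}{57106}$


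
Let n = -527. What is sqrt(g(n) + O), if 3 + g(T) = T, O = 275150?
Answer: 2*sqrt(68655) ≈ 524.04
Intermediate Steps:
g(T) = -3 + T
sqrt(g(n) + O) = sqrt((-3 - 527) + 275150) = sqrt(-530 + 275150) = sqrt(274620) = 2*sqrt(68655)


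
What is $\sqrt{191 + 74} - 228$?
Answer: $-228 + \sqrt{265} \approx -211.72$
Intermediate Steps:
$\sqrt{191 + 74} - 228 = \sqrt{265} - 228 = -228 + \sqrt{265}$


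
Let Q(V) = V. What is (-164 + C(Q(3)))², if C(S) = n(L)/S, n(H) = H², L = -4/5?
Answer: 150896656/5625 ≈ 26826.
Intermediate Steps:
L = -⅘ (L = -4*⅕ = -⅘ ≈ -0.80000)
C(S) = 16/(25*S) (C(S) = (-⅘)²/S = 16/(25*S))
(-164 + C(Q(3)))² = (-164 + (16/25)/3)² = (-164 + (16/25)*(⅓))² = (-164 + 16/75)² = (-12284/75)² = 150896656/5625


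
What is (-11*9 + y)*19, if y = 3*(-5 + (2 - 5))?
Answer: -2337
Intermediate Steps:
y = -24 (y = 3*(-5 - 3) = 3*(-8) = -24)
(-11*9 + y)*19 = (-11*9 - 24)*19 = (-99 - 24)*19 = -123*19 = -2337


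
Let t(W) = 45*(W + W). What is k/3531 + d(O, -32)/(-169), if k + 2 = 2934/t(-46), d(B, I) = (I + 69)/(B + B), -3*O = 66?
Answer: 1155281/274499940 ≈ 0.0042087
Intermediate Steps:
O = -22 (O = -⅓*66 = -22)
t(W) = 90*W (t(W) = 45*(2*W) = 90*W)
d(B, I) = (69 + I)/(2*B) (d(B, I) = (69 + I)/((2*B)) = (69 + I)*(1/(2*B)) = (69 + I)/(2*B))
k = -623/230 (k = -2 + 2934/((90*(-46))) = -2 + 2934/(-4140) = -2 + 2934*(-1/4140) = -2 - 163/230 = -623/230 ≈ -2.7087)
k/3531 + d(O, -32)/(-169) = -623/230/3531 + ((½)*(69 - 32)/(-22))/(-169) = -623/230*1/3531 + ((½)*(-1/22)*37)*(-1/169) = -623/812130 - 37/44*(-1/169) = -623/812130 + 37/7436 = 1155281/274499940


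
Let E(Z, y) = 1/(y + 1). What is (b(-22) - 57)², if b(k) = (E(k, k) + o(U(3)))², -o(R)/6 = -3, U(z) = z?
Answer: 13687128064/194481 ≈ 70378.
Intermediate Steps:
o(R) = 18 (o(R) = -6*(-3) = 18)
E(Z, y) = 1/(1 + y)
b(k) = (18 + 1/(1 + k))² (b(k) = (1/(1 + k) + 18)² = (18 + 1/(1 + k))²)
(b(-22) - 57)² = ((19 + 18*(-22))²/(1 - 22)² - 57)² = ((19 - 396)²/(-21)² - 57)² = ((1/441)*(-377)² - 57)² = ((1/441)*142129 - 57)² = (142129/441 - 57)² = (116992/441)² = 13687128064/194481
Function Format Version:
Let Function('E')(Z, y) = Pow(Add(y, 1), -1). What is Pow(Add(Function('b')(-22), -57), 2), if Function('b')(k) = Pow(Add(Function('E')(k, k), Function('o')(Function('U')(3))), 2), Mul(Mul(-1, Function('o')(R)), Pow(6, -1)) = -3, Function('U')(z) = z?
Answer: Rational(13687128064, 194481) ≈ 70378.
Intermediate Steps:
Function('o')(R) = 18 (Function('o')(R) = Mul(-6, -3) = 18)
Function('E')(Z, y) = Pow(Add(1, y), -1)
Function('b')(k) = Pow(Add(18, Pow(Add(1, k), -1)), 2) (Function('b')(k) = Pow(Add(Pow(Add(1, k), -1), 18), 2) = Pow(Add(18, Pow(Add(1, k), -1)), 2))
Pow(Add(Function('b')(-22), -57), 2) = Pow(Add(Mul(Pow(Add(1, -22), -2), Pow(Add(19, Mul(18, -22)), 2)), -57), 2) = Pow(Add(Mul(Pow(-21, -2), Pow(Add(19, -396), 2)), -57), 2) = Pow(Add(Mul(Rational(1, 441), Pow(-377, 2)), -57), 2) = Pow(Add(Mul(Rational(1, 441), 142129), -57), 2) = Pow(Add(Rational(142129, 441), -57), 2) = Pow(Rational(116992, 441), 2) = Rational(13687128064, 194481)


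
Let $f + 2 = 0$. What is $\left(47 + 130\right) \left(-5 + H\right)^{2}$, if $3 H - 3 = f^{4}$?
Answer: $\frac{944}{3} \approx 314.67$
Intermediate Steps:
$f = -2$ ($f = -2 + 0 = -2$)
$H = \frac{19}{3}$ ($H = 1 + \frac{\left(-2\right)^{4}}{3} = 1 + \frac{1}{3} \cdot 16 = 1 + \frac{16}{3} = \frac{19}{3} \approx 6.3333$)
$\left(47 + 130\right) \left(-5 + H\right)^{2} = \left(47 + 130\right) \left(-5 + \frac{19}{3}\right)^{2} = 177 \left(\frac{4}{3}\right)^{2} = 177 \cdot \frac{16}{9} = \frac{944}{3}$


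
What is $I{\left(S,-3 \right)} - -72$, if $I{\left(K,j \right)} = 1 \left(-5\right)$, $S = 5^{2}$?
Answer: $67$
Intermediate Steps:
$S = 25$
$I{\left(K,j \right)} = -5$
$I{\left(S,-3 \right)} - -72 = -5 - -72 = -5 + 72 = 67$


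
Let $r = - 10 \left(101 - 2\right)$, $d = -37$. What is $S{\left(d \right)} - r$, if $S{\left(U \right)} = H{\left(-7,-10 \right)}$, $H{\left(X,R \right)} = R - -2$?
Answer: $982$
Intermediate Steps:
$H{\left(X,R \right)} = 2 + R$ ($H{\left(X,R \right)} = R + 2 = 2 + R$)
$S{\left(U \right)} = -8$ ($S{\left(U \right)} = 2 - 10 = -8$)
$r = -990$ ($r = \left(-10\right) 99 = -990$)
$S{\left(d \right)} - r = -8 - -990 = -8 + 990 = 982$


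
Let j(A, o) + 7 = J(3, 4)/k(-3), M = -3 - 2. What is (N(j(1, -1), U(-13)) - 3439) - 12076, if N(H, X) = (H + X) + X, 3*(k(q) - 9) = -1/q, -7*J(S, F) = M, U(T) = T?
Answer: -8924507/574 ≈ -15548.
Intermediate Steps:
M = -5
J(S, F) = 5/7 (J(S, F) = -⅐*(-5) = 5/7)
k(q) = 9 - 1/(3*q) (k(q) = 9 + (-1/q)/3 = 9 - 1/(3*q))
j(A, o) = -3973/574 (j(A, o) = -7 + 5/(7*(9 - ⅓/(-3))) = -7 + 5/(7*(9 - ⅓*(-⅓))) = -7 + 5/(7*(9 + ⅑)) = -7 + 5/(7*(82/9)) = -7 + (5/7)*(9/82) = -7 + 45/574 = -3973/574)
N(H, X) = H + 2*X
(N(j(1, -1), U(-13)) - 3439) - 12076 = ((-3973/574 + 2*(-13)) - 3439) - 12076 = ((-3973/574 - 26) - 3439) - 12076 = (-18897/574 - 3439) - 12076 = -1992883/574 - 12076 = -8924507/574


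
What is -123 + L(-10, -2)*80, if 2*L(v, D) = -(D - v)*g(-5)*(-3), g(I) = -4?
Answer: -3963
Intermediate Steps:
L(v, D) = -6*D + 6*v (L(v, D) = (-(D - v)*(-4)*(-3))/2 = (-(-4*D + 4*v)*(-3))/2 = (-(-12*v + 12*D))/2 = (-12*D + 12*v)/2 = -6*D + 6*v)
-123 + L(-10, -2)*80 = -123 + (-6*(-2) + 6*(-10))*80 = -123 + (12 - 60)*80 = -123 - 48*80 = -123 - 3840 = -3963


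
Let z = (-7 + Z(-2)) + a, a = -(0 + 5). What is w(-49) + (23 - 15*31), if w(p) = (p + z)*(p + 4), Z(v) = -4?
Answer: 2483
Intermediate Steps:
a = -5 (a = -1*5 = -5)
z = -16 (z = (-7 - 4) - 5 = -11 - 5 = -16)
w(p) = (-16 + p)*(4 + p) (w(p) = (p - 16)*(p + 4) = (-16 + p)*(4 + p))
w(-49) + (23 - 15*31) = (-64 + (-49)² - 12*(-49)) + (23 - 15*31) = (-64 + 2401 + 588) + (23 - 465) = 2925 - 442 = 2483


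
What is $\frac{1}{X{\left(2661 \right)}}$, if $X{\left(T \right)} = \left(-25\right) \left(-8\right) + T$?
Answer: $\frac{1}{2861} \approx 0.00034953$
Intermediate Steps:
$X{\left(T \right)} = 200 + T$
$\frac{1}{X{\left(2661 \right)}} = \frac{1}{200 + 2661} = \frac{1}{2861}$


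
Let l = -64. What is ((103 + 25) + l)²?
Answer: 4096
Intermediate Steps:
((103 + 25) + l)² = ((103 + 25) - 64)² = (128 - 64)² = 64² = 4096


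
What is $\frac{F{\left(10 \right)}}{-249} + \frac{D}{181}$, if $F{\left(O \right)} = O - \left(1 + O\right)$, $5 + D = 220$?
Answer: $\frac{53716}{45069} \approx 1.1919$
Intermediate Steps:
$D = 215$ ($D = -5 + 220 = 215$)
$F{\left(O \right)} = -1$
$\frac{F{\left(10 \right)}}{-249} + \frac{D}{181} = - \frac{1}{-249} + \frac{215}{181} = \left(-1\right) \left(- \frac{1}{249}\right) + 215 \cdot \frac{1}{181} = \frac{1}{249} + \frac{215}{181} = \frac{53716}{45069}$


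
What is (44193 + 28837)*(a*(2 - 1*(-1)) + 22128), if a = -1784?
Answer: 1225151280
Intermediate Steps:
(44193 + 28837)*(a*(2 - 1*(-1)) + 22128) = (44193 + 28837)*(-1784*(2 - 1*(-1)) + 22128) = 73030*(-1784*(2 + 1) + 22128) = 73030*(-1784*3 + 22128) = 73030*(-5352 + 22128) = 73030*16776 = 1225151280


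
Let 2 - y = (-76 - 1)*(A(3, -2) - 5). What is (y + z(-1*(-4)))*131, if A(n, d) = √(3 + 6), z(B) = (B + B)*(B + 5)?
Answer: -10480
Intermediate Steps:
z(B) = 2*B*(5 + B) (z(B) = (2*B)*(5 + B) = 2*B*(5 + B))
A(n, d) = 3 (A(n, d) = √9 = 3)
y = -152 (y = 2 - (-76 - 1)*(3 - 5) = 2 - (-77)*(-2) = 2 - 1*154 = 2 - 154 = -152)
(y + z(-1*(-4)))*131 = (-152 + 2*(-1*(-4))*(5 - 1*(-4)))*131 = (-152 + 2*4*(5 + 4))*131 = (-152 + 2*4*9)*131 = (-152 + 72)*131 = -80*131 = -10480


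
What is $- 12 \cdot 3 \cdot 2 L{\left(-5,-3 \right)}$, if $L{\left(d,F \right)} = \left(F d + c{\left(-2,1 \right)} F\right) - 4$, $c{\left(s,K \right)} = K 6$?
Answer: $504$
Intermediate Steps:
$c{\left(s,K \right)} = 6 K$
$L{\left(d,F \right)} = -4 + 6 F + F d$ ($L{\left(d,F \right)} = \left(F d + 6 \cdot 1 F\right) - 4 = \left(F d + 6 F\right) - 4 = \left(6 F + F d\right) - 4 = -4 + 6 F + F d$)
$- 12 \cdot 3 \cdot 2 L{\left(-5,-3 \right)} = - 12 \cdot 3 \cdot 2 \left(-4 + 6 \left(-3\right) - -15\right) = - 12 \cdot 6 \left(-4 - 18 + 15\right) = - 12 \cdot 6 \left(-7\right) = \left(-12\right) \left(-42\right) = 504$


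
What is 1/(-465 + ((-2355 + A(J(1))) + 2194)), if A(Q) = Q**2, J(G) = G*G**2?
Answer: -1/625 ≈ -0.0016000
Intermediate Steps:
J(G) = G**3
1/(-465 + ((-2355 + A(J(1))) + 2194)) = 1/(-465 + ((-2355 + (1**3)**2) + 2194)) = 1/(-465 + ((-2355 + 1**2) + 2194)) = 1/(-465 + ((-2355 + 1) + 2194)) = 1/(-465 + (-2354 + 2194)) = 1/(-465 - 160) = 1/(-625) = -1/625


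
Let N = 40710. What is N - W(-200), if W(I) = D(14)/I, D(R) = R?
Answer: 4071007/100 ≈ 40710.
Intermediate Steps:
W(I) = 14/I
N - W(-200) = 40710 - 14/(-200) = 40710 - 14*(-1)/200 = 40710 - 1*(-7/100) = 40710 + 7/100 = 4071007/100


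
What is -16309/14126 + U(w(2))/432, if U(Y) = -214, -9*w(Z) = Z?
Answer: -2517113/1525608 ≈ -1.6499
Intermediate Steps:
w(Z) = -Z/9
-16309/14126 + U(w(2))/432 = -16309/14126 - 214/432 = -16309*1/14126 - 214*1/432 = -16309/14126 - 107/216 = -2517113/1525608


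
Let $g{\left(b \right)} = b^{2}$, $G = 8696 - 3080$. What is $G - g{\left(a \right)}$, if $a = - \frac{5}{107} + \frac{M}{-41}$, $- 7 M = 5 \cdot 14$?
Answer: $\frac{108083490479}{19245769} \approx 5616.0$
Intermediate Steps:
$M = -10$ ($M = - \frac{5 \cdot 14}{7} = \left(- \frac{1}{7}\right) 70 = -10$)
$G = 5616$ ($G = 8696 - 3080 = 5616$)
$a = \frac{865}{4387}$ ($a = - \frac{5}{107} - \frac{10}{-41} = \left(-5\right) \frac{1}{107} - - \frac{10}{41} = - \frac{5}{107} + \frac{10}{41} = \frac{865}{4387} \approx 0.19717$)
$G - g{\left(a \right)} = 5616 - \left(\frac{865}{4387}\right)^{2} = 5616 - \frac{748225}{19245769} = \frac{108083490479}{19245769}$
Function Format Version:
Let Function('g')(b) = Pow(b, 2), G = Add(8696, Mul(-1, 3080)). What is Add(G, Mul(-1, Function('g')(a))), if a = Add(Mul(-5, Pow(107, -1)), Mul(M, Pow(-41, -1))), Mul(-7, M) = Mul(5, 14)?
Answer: Rational(108083490479, 19245769) ≈ 5616.0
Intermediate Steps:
M = -10 (M = Mul(Rational(-1, 7), Mul(5, 14)) = Mul(Rational(-1, 7), 70) = -10)
G = 5616 (G = Add(8696, -3080) = 5616)
a = Rational(865, 4387) (a = Add(Mul(-5, Pow(107, -1)), Mul(-10, Pow(-41, -1))) = Add(Mul(-5, Rational(1, 107)), Mul(-10, Rational(-1, 41))) = Add(Rational(-5, 107), Rational(10, 41)) = Rational(865, 4387) ≈ 0.19717)
Add(G, Mul(-1, Function('g')(a))) = Add(5616, Mul(-1, Pow(Rational(865, 4387), 2))) = Add(5616, Mul(-1, Rational(748225, 19245769))) = Add(5616, Rational(-748225, 19245769)) = Rational(108083490479, 19245769)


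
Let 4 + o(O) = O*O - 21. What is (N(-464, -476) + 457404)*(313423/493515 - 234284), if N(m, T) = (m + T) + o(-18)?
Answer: -4801092151128421/44865 ≈ -1.0701e+11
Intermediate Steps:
o(O) = -25 + O² (o(O) = -4 + (O*O - 21) = -4 + (O² - 21) = -4 + (-21 + O²) = -25 + O²)
N(m, T) = 299 + T + m (N(m, T) = (m + T) + (-25 + (-18)²) = (T + m) + (-25 + 324) = (T + m) + 299 = 299 + T + m)
(N(-464, -476) + 457404)*(313423/493515 - 234284) = ((299 - 476 - 464) + 457404)*(313423/493515 - 234284) = (-641 + 457404)*(313423*(1/493515) - 234284) = 456763*(28493/44865 - 234284) = 456763*(-10511123167/44865) = -4801092151128421/44865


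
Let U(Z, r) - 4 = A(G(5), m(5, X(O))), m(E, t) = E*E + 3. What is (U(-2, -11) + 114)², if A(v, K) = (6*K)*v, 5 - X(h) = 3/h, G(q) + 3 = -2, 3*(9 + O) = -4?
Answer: 521284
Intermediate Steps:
O = -31/3 (O = -9 + (⅓)*(-4) = -9 - 4/3 = -31/3 ≈ -10.333)
G(q) = -5 (G(q) = -3 - 2 = -5)
X(h) = 5 - 3/h
m(E, t) = 3 + E² (m(E, t) = E² + 3 = 3 + E²)
A(v, K) = 6*K*v
U(Z, r) = -836 (U(Z, r) = 4 + 6*(3 + 5²)*(-5) = 4 + 6*(3 + 25)*(-5) = 4 + 6*28*(-5) = 4 - 840 = -836)
(U(-2, -11) + 114)² = (-836 + 114)² = (-722)² = 521284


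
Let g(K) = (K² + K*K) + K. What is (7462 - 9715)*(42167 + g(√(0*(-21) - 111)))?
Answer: -94502085 - 2253*I*√111 ≈ -9.4502e+7 - 23737.0*I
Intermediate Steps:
g(K) = K + 2*K² (g(K) = (K² + K²) + K = 2*K² + K = K + 2*K²)
(7462 - 9715)*(42167 + g(√(0*(-21) - 111))) = (7462 - 9715)*(42167 + √(0*(-21) - 111)*(1 + 2*√(0*(-21) - 111))) = -2253*(42167 + √(0 - 111)*(1 + 2*√(0 - 111))) = -2253*(42167 + √(-111)*(1 + 2*√(-111))) = -2253*(42167 + (I*√111)*(1 + 2*(I*√111))) = -2253*(42167 + (I*√111)*(1 + 2*I*√111)) = -2253*(42167 + I*√111*(1 + 2*I*√111)) = -95002251 - 2253*I*√111*(1 + 2*I*√111)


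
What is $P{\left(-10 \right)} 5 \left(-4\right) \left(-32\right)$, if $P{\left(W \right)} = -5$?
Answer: $-3200$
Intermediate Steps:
$P{\left(-10 \right)} 5 \left(-4\right) \left(-32\right) = - 5 \cdot 5 \left(-4\right) \left(-32\right) = \left(-5\right) \left(-20\right) \left(-32\right) = 100 \left(-32\right) = -3200$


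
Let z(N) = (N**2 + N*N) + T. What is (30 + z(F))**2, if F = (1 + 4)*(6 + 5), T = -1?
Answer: 36954241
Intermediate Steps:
F = 55 (F = 5*11 = 55)
z(N) = -1 + 2*N**2 (z(N) = (N**2 + N*N) - 1 = (N**2 + N**2) - 1 = 2*N**2 - 1 = -1 + 2*N**2)
(30 + z(F))**2 = (30 + (-1 + 2*55**2))**2 = (30 + (-1 + 2*3025))**2 = (30 + (-1 + 6050))**2 = (30 + 6049)**2 = 6079**2 = 36954241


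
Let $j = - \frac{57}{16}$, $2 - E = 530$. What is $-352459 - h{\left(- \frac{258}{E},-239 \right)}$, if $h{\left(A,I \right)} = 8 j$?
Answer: $- \frac{704861}{2} \approx -3.5243 \cdot 10^{5}$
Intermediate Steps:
$E = -528$ ($E = 2 - 530 = -528$)
$j = - \frac{57}{16}$ ($j = \left(-57\right) \frac{1}{16} = - \frac{57}{16} \approx -3.5625$)
$h{\left(A,I \right)} = - \frac{57}{2}$ ($h{\left(A,I \right)} = 8 \left(- \frac{57}{16}\right) = - \frac{57}{2}$)
$-352459 - h{\left(- \frac{258}{E},-239 \right)} = -352459 - - \frac{57}{2} = -352459 + \frac{57}{2} = - \frac{704861}{2}$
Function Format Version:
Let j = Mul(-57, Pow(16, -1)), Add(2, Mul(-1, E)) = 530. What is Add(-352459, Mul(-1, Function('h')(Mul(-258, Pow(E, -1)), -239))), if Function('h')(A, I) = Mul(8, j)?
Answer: Rational(-704861, 2) ≈ -3.5243e+5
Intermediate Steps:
E = -528 (E = Add(2, Mul(-1, 530)) = Add(2, -530) = -528)
j = Rational(-57, 16) (j = Mul(-57, Rational(1, 16)) = Rational(-57, 16) ≈ -3.5625)
Function('h')(A, I) = Rational(-57, 2) (Function('h')(A, I) = Mul(8, Rational(-57, 16)) = Rational(-57, 2))
Add(-352459, Mul(-1, Function('h')(Mul(-258, Pow(E, -1)), -239))) = Add(-352459, Mul(-1, Rational(-57, 2))) = Add(-352459, Rational(57, 2)) = Rational(-704861, 2)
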